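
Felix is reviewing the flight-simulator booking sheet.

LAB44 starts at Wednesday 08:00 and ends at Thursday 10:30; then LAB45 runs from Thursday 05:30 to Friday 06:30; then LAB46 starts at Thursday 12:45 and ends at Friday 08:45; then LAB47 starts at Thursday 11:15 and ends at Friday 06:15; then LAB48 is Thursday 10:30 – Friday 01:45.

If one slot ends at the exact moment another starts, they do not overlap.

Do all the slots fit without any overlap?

Check each pair: they overlap iff neither finishes before the other starts.
Sorted by start: LAB44, LAB45, LAB48, LAB47, LAB46.
LAB45 starts before LAB44 ends → LAB44 and LAB45 overlap.
That's a conflict, so the schedule is not conflict-free.

No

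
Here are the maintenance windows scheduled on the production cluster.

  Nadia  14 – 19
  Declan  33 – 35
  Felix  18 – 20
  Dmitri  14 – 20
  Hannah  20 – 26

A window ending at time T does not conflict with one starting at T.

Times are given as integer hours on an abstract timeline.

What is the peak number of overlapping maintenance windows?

3

Walk through starts and ends in time order (an end at T is processed before a start at T):
14 start Dmitri → 1
14 start Nadia → 2
18 start Felix → 3
19 end Nadia → 2
20 end Dmitri → 1
20 end Felix → 0
20 start Hannah → 1
26 end Hannah → 0
33 start Declan → 1
35 end Declan → 0
Peak is 3, at 18 (Dmitri, Felix, Nadia).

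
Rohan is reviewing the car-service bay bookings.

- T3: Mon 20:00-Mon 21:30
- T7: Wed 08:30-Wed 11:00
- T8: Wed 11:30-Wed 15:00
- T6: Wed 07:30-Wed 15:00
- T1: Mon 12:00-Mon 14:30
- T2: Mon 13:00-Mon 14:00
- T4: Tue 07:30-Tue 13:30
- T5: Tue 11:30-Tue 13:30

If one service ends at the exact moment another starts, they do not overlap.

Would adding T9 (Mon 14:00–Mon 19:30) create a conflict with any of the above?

Yes — it overlaps T1

T1: starts Mon 12:00 before T9 ends Mon 19:30, and ends Mon 14:30 after T9 starts Mon 14:00 → overlap.
T2: ends Mon 14:00 at or before T9 starts Mon 14:00 → clear.
T3: starts Mon 20:00 at or after T9 ends Mon 19:30 → clear.
T4: starts Tue 07:30 at or after T9 ends Mon 19:30 → clear.
T5: starts Tue 11:30 at or after T9 ends Mon 19:30 → clear.
T6: starts Wed 07:30 at or after T9 ends Mon 19:30 → clear.
T7: starts Wed 08:30 at or after T9 ends Mon 19:30 → clear.
T8: starts Wed 11:30 at or after T9 ends Mon 19:30 → clear.
T9 overlaps T1.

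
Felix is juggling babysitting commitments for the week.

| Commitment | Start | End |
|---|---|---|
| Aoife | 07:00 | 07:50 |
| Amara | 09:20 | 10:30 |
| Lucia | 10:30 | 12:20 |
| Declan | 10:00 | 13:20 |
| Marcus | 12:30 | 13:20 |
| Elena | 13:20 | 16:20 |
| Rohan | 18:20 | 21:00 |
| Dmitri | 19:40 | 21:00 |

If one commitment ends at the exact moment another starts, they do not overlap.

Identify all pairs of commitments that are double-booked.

Amara & Declan, Declan & Lucia, Declan & Marcus, Dmitri & Rohan

Check each pair: they overlap iff neither finishes before the other starts.
Sorted by start: Aoife, Amara, Declan, Lucia, Marcus, Elena, Rohan, Dmitri.
Amara starts after Aoife ends; Aoife is clear from here.
Declan starts before Amara ends → Amara and Declan overlap.
Lucia starts exactly when Amara ends (back-to-back, no overlap); Amara is clear from here.
Lucia starts before Declan ends → Declan and Lucia overlap.
Marcus starts before Declan ends → Declan and Marcus overlap.
Elena starts exactly when Declan ends (back-to-back, no overlap); Declan is clear from here.
Marcus starts after Lucia ends; Lucia is clear from here.
Elena starts exactly when Marcus ends (back-to-back, no overlap); Marcus is clear from here.
Rohan starts after Elena ends; Elena is clear from here.
Dmitri starts before Rohan ends → Rohan and Dmitri overlap.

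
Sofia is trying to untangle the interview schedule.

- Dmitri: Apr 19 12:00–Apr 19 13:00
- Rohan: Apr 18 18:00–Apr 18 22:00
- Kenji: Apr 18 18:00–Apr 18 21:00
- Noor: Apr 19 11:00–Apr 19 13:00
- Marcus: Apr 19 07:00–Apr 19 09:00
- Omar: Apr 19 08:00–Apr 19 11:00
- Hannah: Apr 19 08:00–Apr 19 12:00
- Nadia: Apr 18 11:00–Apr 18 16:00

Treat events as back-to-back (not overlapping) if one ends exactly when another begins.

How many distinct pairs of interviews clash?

6

Sorted by start: Nadia, Rohan, Kenji, Marcus, Hannah, Omar, Noor, Dmitri.
Rohan starts after Nadia ends, so nothing later overlaps Nadia either.
Kenji starts before Rohan ends → Rohan and Kenji overlap.
Marcus starts after Rohan ends, so nothing later overlaps Rohan either.
Marcus starts after Kenji ends, so nothing later overlaps Kenji either.
Hannah starts before Marcus ends → Marcus and Hannah overlap.
Omar starts before Marcus ends → Marcus and Omar overlap.
Noor starts after Marcus ends, so nothing later overlaps Marcus either.
Omar starts before Hannah ends → Hannah and Omar overlap.
Noor starts before Hannah ends → Hannah and Noor overlap.
Dmitri starts exactly when Hannah ends (back-to-back, no overlap).
Noor starts exactly when Omar ends (back-to-back, no overlap), so nothing later overlaps Omar either.
Dmitri starts before Noor ends → Noor and Dmitri overlap.
Overlapping pairs: Dmitri & Noor, Hannah & Marcus, Hannah & Noor, Hannah & Omar, Kenji & Rohan, Marcus & Omar — 6 in total.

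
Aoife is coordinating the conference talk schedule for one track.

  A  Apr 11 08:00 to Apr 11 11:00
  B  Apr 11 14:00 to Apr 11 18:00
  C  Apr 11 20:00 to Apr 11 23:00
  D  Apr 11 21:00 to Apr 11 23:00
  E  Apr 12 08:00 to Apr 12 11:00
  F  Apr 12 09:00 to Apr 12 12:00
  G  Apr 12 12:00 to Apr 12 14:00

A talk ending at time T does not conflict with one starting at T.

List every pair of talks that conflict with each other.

Sorted by start: A, B, C, D, E, F, G.
B starts after A ends, so A has no further overlaps.
C starts after B ends, so B has no further overlaps.
D starts before C ends → C and D overlap.
E starts after C ends, so C has no further overlaps.
E starts after D ends, so D has no further overlaps.
F starts before E ends → E and F overlap.
G starts after E ends.
G starts exactly when F ends (back-to-back, no overlap).

C & D, E & F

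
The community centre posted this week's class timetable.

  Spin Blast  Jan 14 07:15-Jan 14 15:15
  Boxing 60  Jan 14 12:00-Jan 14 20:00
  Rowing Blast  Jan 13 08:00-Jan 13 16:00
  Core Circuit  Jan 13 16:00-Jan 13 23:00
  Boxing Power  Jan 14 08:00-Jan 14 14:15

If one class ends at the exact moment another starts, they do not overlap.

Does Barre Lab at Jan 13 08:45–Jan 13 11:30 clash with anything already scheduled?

Rowing Blast: starts Jan 13 08:00 before Barre Lab ends Jan 13 11:30, and ends Jan 13 16:00 after Barre Lab starts Jan 13 08:45 → overlap.
Core Circuit: starts Jan 13 16:00 at or after Barre Lab ends Jan 13 11:30 → clear.
Spin Blast: starts Jan 14 07:15 at or after Barre Lab ends Jan 13 11:30 → clear.
Boxing Power: starts Jan 14 08:00 at or after Barre Lab ends Jan 13 11:30 → clear.
Boxing 60: starts Jan 14 12:00 at or after Barre Lab ends Jan 13 11:30 → clear.
Barre Lab overlaps Rowing Blast.

Yes — it overlaps Rowing Blast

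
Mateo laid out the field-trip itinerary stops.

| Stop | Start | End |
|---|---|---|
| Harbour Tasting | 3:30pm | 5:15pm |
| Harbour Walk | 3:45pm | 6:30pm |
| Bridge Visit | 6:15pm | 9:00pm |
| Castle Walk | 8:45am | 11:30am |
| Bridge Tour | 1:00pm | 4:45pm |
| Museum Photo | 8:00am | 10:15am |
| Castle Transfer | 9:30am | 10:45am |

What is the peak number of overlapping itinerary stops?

Sort all start/end points and keep a running count:
8:00am start Museum Photo → 1
8:45am start Castle Walk → 2
9:30am start Castle Transfer → 3
10:15am end Museum Photo → 2
10:45am end Castle Transfer → 1
11:30am end Castle Walk → 0
1:00pm start Bridge Tour → 1
3:30pm start Harbour Tasting → 2
3:45pm start Harbour Walk → 3
4:45pm end Bridge Tour → 2
5:15pm end Harbour Tasting → 1
6:15pm start Bridge Visit → 2
6:30pm end Harbour Walk → 1
9:00pm end Bridge Visit → 0
Peak is 3, at 9:30am (Castle Transfer, Castle Walk, Museum Photo).

3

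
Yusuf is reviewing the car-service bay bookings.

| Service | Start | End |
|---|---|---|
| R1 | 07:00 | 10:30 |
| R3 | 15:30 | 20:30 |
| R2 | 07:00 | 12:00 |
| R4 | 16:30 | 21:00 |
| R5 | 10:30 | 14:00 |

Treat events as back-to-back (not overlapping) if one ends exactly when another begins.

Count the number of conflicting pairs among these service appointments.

Sorted by start: R1, R2, R5, R3, R4.
R2 starts before R1 ends → R1 and R2 overlap.
R5 starts exactly when R1 ends (back-to-back, no overlap); R1 is clear from here.
R5 starts before R2 ends → R2 and R5 overlap.
R3 starts after R2 ends; R2 is clear from here.
R3 starts after R5 ends; R5 is clear from here.
R4 starts before R3 ends → R3 and R4 overlap.
Overlapping pairs: R1 & R2, R2 & R5, R3 & R4 — 3 in total.

3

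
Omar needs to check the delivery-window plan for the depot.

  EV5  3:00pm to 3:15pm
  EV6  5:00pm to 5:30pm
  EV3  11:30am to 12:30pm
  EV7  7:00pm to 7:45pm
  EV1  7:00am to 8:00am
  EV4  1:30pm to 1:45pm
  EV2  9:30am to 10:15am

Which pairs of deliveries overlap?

none

Check each pair: they overlap iff neither finishes before the other starts.
Sorted by start: EV1, EV2, EV3, EV4, EV5, EV6, EV7.
EV2 starts after EV1 ends; EV1 is clear from here.
EV3 starts after EV2 ends; EV2 is clear from here.
EV4 starts after EV3 ends; EV3 is clear from here.
EV5 starts after EV4 ends; EV4 is clear from here.
EV6 starts after EV5 ends; EV5 is clear from here.
EV7 starts after EV6 ends.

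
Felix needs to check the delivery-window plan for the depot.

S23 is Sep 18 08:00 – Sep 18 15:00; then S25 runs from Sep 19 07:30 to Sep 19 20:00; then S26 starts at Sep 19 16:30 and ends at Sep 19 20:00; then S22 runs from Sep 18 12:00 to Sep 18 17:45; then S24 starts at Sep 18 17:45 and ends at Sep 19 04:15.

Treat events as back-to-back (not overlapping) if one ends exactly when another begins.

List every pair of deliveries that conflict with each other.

S22 & S23, S25 & S26

Two intervals overlap when each starts before the other ends.
Sorted by start: S23, S22, S24, S25, S26.
S22 starts before S23 ends → S23 and S22 overlap.
S24 starts after S23 ends — done with S23.
S24 starts exactly when S22 ends (back-to-back, no overlap) — done with S22.
S25 starts after S24 ends — done with S24.
S26 starts before S25 ends → S25 and S26 overlap.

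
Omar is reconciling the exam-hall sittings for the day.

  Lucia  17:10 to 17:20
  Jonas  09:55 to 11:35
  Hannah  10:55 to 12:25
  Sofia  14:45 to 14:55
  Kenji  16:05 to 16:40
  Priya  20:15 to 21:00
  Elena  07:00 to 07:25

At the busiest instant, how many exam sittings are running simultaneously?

2

Sweep the timeline, counting +1 at each start and −1 at each end (ends before starts at a tie):
07:00 start Elena → 1
07:25 end Elena → 0
09:55 start Jonas → 1
10:55 start Hannah → 2
11:35 end Jonas → 1
12:25 end Hannah → 0
14:45 start Sofia → 1
14:55 end Sofia → 0
16:05 start Kenji → 1
16:40 end Kenji → 0
17:10 start Lucia → 1
17:20 end Lucia → 0
20:15 start Priya → 1
21:00 end Priya → 0
Peak is 2, at 10:55 (Hannah, Jonas).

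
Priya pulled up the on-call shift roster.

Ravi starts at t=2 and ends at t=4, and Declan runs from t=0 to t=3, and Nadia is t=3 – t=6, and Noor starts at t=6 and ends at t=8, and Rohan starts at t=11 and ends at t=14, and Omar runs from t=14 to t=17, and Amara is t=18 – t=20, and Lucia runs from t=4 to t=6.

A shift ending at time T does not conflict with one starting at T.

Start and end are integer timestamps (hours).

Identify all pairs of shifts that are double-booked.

Sorted by start: Declan, Ravi, Nadia, Lucia, Noor, Rohan, Omar, Amara.
Ravi starts before Declan ends → Declan and Ravi overlap.
Nadia starts exactly when Declan ends (back-to-back, no overlap), so nothing later overlaps Declan either.
Nadia starts before Ravi ends → Ravi and Nadia overlap.
Lucia starts exactly when Ravi ends (back-to-back, no overlap), so nothing later overlaps Ravi either.
Lucia starts before Nadia ends → Nadia and Lucia overlap.
Noor starts exactly when Nadia ends (back-to-back, no overlap), so nothing later overlaps Nadia either.
Noor starts exactly when Lucia ends (back-to-back, no overlap), so nothing later overlaps Lucia either.
Rohan starts after Noor ends, so nothing later overlaps Noor either.
Omar starts exactly when Rohan ends (back-to-back, no overlap), so nothing later overlaps Rohan either.
Amara starts after Omar ends.

Declan & Ravi, Lucia & Nadia, Nadia & Ravi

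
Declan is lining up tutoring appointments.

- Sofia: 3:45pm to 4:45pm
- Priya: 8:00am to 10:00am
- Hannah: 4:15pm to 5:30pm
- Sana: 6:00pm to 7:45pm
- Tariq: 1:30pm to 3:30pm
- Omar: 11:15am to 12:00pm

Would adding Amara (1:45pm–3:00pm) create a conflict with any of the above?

Priya: ends 10:00am at or before Amara starts 1:45pm → clear.
Omar: ends 12:00pm at or before Amara starts 1:45pm → clear.
Tariq: starts 1:30pm before Amara ends 3:00pm, and ends 3:30pm after Amara starts 1:45pm → overlap.
Sofia: starts 3:45pm at or after Amara ends 3:00pm → clear.
Hannah: starts 4:15pm at or after Amara ends 3:00pm → clear.
Sana: starts 6:00pm at or after Amara ends 3:00pm → clear.
Amara overlaps Tariq.

Yes — it overlaps Tariq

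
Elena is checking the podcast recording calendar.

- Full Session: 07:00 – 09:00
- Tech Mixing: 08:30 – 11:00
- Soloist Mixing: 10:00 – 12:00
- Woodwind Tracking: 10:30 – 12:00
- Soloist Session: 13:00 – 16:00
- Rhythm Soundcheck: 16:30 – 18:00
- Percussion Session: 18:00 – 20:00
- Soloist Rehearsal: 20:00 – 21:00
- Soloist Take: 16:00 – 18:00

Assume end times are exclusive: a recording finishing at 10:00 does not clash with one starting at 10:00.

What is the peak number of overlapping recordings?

3

Sweep the timeline, counting +1 at each start and −1 at each end (ends before starts at a tie):
07:00 start Full Session → 1
08:30 start Tech Mixing → 2
09:00 end Full Session → 1
10:00 start Soloist Mixing → 2
10:30 start Woodwind Tracking → 3
11:00 end Tech Mixing → 2
12:00 end Soloist Mixing → 1
12:00 end Woodwind Tracking → 0
13:00 start Soloist Session → 1
16:00 end Soloist Session → 0
16:00 start Soloist Take → 1
16:30 start Rhythm Soundcheck → 2
18:00 end Rhythm Soundcheck → 1
18:00 end Soloist Take → 0
18:00 start Percussion Session → 1
20:00 end Percussion Session → 0
20:00 start Soloist Rehearsal → 1
21:00 end Soloist Rehearsal → 0
Peak is 3, at 10:30 (Soloist Mixing, Tech Mixing, Woodwind Tracking).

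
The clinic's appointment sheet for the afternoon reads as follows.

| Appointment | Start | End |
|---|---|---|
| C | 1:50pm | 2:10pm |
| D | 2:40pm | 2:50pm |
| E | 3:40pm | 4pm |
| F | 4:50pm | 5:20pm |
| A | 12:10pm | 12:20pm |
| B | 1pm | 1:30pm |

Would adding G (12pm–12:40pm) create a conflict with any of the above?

A: starts 12:10pm before G ends 12:40pm, and ends 12:20pm after G starts 12pm → overlap.
B: starts 1pm at or after G ends 12:40pm → clear.
C: starts 1:50pm at or after G ends 12:40pm → clear.
D: starts 2:40pm at or after G ends 12:40pm → clear.
E: starts 3:40pm at or after G ends 12:40pm → clear.
F: starts 4:50pm at or after G ends 12:40pm → clear.
G overlaps A.

Yes — it overlaps A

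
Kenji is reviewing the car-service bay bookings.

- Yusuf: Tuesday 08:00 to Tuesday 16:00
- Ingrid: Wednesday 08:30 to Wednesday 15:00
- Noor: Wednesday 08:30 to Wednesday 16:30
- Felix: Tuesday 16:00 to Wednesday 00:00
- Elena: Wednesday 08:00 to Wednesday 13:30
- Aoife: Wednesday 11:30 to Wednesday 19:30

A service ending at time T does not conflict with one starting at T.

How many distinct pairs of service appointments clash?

6

Check each pair: they overlap iff neither finishes before the other starts.
Sorted by start: Yusuf, Felix, Elena, Ingrid, Noor, Aoife.
Felix starts exactly when Yusuf ends (back-to-back, no overlap) — done with Yusuf.
Elena starts after Felix ends — done with Felix.
Ingrid starts before Elena ends → Elena and Ingrid overlap.
Noor starts before Elena ends → Elena and Noor overlap.
Aoife starts before Elena ends → Elena and Aoife overlap.
Noor starts before Ingrid ends → Ingrid and Noor overlap.
Aoife starts before Ingrid ends → Ingrid and Aoife overlap.
Aoife starts before Noor ends → Noor and Aoife overlap.
Overlapping pairs: Aoife & Elena, Aoife & Ingrid, Aoife & Noor, Elena & Ingrid, Elena & Noor, Ingrid & Noor — 6 in total.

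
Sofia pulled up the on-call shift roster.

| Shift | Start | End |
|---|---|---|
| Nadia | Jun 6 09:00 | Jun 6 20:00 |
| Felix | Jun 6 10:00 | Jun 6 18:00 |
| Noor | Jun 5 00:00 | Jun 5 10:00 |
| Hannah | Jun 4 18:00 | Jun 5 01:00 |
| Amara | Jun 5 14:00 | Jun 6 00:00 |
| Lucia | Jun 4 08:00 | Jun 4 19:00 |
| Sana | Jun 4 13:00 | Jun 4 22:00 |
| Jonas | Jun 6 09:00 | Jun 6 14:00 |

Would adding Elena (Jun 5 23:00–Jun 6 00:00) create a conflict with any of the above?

Yes — it overlaps Amara

Lucia: ends Jun 4 19:00 at or before Elena starts Jun 5 23:00 → clear.
Sana: ends Jun 4 22:00 at or before Elena starts Jun 5 23:00 → clear.
Hannah: ends Jun 5 01:00 at or before Elena starts Jun 5 23:00 → clear.
Noor: ends Jun 5 10:00 at or before Elena starts Jun 5 23:00 → clear.
Amara: starts Jun 5 14:00 before Elena ends Jun 6 00:00, and ends Jun 6 00:00 after Elena starts Jun 5 23:00 → overlap.
Jonas: starts Jun 6 09:00 at or after Elena ends Jun 6 00:00 → clear.
Nadia: starts Jun 6 09:00 at or after Elena ends Jun 6 00:00 → clear.
Felix: starts Jun 6 10:00 at or after Elena ends Jun 6 00:00 → clear.
Elena overlaps Amara.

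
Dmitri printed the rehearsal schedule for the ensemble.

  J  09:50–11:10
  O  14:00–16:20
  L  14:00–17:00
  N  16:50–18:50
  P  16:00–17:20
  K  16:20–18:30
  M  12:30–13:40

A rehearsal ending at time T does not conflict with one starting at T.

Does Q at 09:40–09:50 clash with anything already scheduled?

No — it doesn't clash with anything

J: starts 09:50 at or after Q ends 09:50 → clear.
M: starts 12:30 at or after Q ends 09:50 → clear.
L: starts 14:00 at or after Q ends 09:50 → clear.
O: starts 14:00 at or after Q ends 09:50 → clear.
P: starts 16:00 at or after Q ends 09:50 → clear.
K: starts 16:20 at or after Q ends 09:50 → clear.
N: starts 16:50 at or after Q ends 09:50 → clear.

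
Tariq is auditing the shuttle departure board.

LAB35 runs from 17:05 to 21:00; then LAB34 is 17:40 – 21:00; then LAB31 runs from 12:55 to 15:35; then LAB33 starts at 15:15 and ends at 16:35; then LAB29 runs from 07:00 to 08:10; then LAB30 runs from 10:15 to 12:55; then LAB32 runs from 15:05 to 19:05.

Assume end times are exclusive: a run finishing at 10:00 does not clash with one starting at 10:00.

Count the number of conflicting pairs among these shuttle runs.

Sorted by start: LAB29, LAB30, LAB31, LAB32, LAB33, LAB35, LAB34.
LAB30 starts after LAB29 ends, so LAB29 has no further overlaps.
LAB31 starts exactly when LAB30 ends (back-to-back, no overlap), so LAB30 has no further overlaps.
LAB32 starts before LAB31 ends → LAB31 and LAB32 overlap.
LAB33 starts before LAB31 ends → LAB31 and LAB33 overlap.
LAB35 starts after LAB31 ends, so LAB31 has no further overlaps.
LAB33 starts before LAB32 ends → LAB32 and LAB33 overlap.
LAB35 starts before LAB32 ends → LAB32 and LAB35 overlap.
LAB34 starts before LAB32 ends → LAB32 and LAB34 overlap.
LAB35 starts after LAB33 ends, so LAB33 has no further overlaps.
LAB34 starts before LAB35 ends → LAB35 and LAB34 overlap.
Overlapping pairs: LAB31 & LAB32, LAB31 & LAB33, LAB32 & LAB33, LAB32 & LAB34, LAB32 & LAB35, LAB34 & LAB35 — 6 in total.

6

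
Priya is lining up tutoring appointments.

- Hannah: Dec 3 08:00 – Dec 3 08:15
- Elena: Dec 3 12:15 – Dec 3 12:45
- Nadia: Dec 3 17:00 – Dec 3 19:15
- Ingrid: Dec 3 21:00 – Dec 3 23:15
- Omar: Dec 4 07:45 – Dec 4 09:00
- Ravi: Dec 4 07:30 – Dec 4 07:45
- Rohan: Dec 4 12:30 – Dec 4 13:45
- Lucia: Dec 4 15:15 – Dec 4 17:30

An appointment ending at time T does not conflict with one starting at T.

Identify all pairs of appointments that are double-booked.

Sorted by start: Hannah, Elena, Nadia, Ingrid, Ravi, Omar, Rohan, Lucia.
Elena starts after Hannah ends, so Hannah has no further overlaps.
Nadia starts after Elena ends, so Elena has no further overlaps.
Ingrid starts after Nadia ends, so Nadia has no further overlaps.
Ravi starts after Ingrid ends, so Ingrid has no further overlaps.
Omar starts exactly when Ravi ends (back-to-back, no overlap), so Ravi has no further overlaps.
Rohan starts after Omar ends, so Omar has no further overlaps.
Lucia starts after Rohan ends.

no overlapping pairs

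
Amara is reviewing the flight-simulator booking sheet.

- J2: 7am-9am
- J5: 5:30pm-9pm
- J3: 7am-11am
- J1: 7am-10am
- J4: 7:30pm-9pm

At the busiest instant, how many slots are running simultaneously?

3

Sort all start/end points and keep a running count:
7am start J1 → 1
7am start J2 → 2
7am start J3 → 3
9am end J2 → 2
10am end J1 → 1
11am end J3 → 0
5:30pm start J5 → 1
7:30pm start J4 → 2
9pm end J4 → 1
9pm end J5 → 0
Peak is 3, at 7am (J1, J2, J3).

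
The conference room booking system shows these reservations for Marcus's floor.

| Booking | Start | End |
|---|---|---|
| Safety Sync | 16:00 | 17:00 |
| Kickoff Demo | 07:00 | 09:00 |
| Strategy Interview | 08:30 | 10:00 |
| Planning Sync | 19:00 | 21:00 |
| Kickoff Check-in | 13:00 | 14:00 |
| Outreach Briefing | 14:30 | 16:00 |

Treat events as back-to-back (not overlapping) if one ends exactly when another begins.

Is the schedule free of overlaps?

No

Two intervals overlap when each starts before the other ends.
Sorted by start: Kickoff Demo, Strategy Interview, Kickoff Check-in, Outreach Briefing, Safety Sync, Planning Sync.
Strategy Interview starts before Kickoff Demo ends → Kickoff Demo and Strategy Interview overlap.
That's a conflict, so the schedule is not conflict-free.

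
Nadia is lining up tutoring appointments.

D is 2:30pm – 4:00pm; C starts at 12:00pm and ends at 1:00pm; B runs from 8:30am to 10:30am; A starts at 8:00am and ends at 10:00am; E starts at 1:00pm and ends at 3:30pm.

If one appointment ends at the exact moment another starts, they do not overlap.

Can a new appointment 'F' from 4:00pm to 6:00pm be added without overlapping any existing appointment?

Yes — the slot is free

A: ends 10:00am at or before F starts 4:00pm → clear.
B: ends 10:30am at or before F starts 4:00pm → clear.
C: ends 1:00pm at or before F starts 4:00pm → clear.
E: ends 3:30pm at or before F starts 4:00pm → clear.
D: ends 4:00pm at or before F starts 4:00pm → clear.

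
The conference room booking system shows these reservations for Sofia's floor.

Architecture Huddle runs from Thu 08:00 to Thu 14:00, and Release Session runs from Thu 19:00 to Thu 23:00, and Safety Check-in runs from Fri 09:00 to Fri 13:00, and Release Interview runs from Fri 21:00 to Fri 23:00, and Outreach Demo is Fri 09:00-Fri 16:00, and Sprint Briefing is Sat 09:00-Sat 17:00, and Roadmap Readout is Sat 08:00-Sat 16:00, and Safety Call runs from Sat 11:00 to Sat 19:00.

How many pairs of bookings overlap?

Check each pair: they overlap iff neither finishes before the other starts.
Sorted by start: Architecture Huddle, Release Session, Safety Check-in, Outreach Demo, Release Interview, Roadmap Readout, Sprint Briefing, Safety Call.
Release Session starts after Architecture Huddle ends, so Architecture Huddle has no further overlaps.
Safety Check-in starts after Release Session ends, so Release Session has no further overlaps.
Outreach Demo starts before Safety Check-in ends → Safety Check-in and Outreach Demo overlap.
Release Interview starts after Safety Check-in ends, so Safety Check-in has no further overlaps.
Release Interview starts after Outreach Demo ends, so Outreach Demo has no further overlaps.
Roadmap Readout starts after Release Interview ends, so Release Interview has no further overlaps.
Sprint Briefing starts before Roadmap Readout ends → Roadmap Readout and Sprint Briefing overlap.
Safety Call starts before Roadmap Readout ends → Roadmap Readout and Safety Call overlap.
Safety Call starts before Sprint Briefing ends → Sprint Briefing and Safety Call overlap.
Overlapping pairs: Outreach Demo & Safety Check-in, Roadmap Readout & Safety Call, Roadmap Readout & Sprint Briefing, Safety Call & Sprint Briefing — 4 in total.

4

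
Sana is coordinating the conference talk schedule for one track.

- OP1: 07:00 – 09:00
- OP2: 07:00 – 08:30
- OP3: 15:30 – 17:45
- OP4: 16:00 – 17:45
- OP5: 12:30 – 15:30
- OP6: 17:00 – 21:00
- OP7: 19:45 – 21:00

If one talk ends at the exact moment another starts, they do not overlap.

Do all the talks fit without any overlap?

No

Check each pair: they overlap iff neither finishes before the other starts.
Sorted by start: OP1, OP2, OP5, OP3, OP4, OP6, OP7.
OP2 starts before OP1 ends → OP1 and OP2 overlap.
That's a conflict, so the schedule is not conflict-free.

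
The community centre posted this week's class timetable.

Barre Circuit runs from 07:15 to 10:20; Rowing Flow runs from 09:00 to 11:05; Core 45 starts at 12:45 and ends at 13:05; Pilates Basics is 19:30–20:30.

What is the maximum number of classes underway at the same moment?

2

Sort all start/end points and keep a running count:
07:15 start Barre Circuit → 1
09:00 start Rowing Flow → 2
10:20 end Barre Circuit → 1
11:05 end Rowing Flow → 0
12:45 start Core 45 → 1
13:05 end Core 45 → 0
19:30 start Pilates Basics → 1
20:30 end Pilates Basics → 0
Peak is 2, at 09:00 (Barre Circuit, Rowing Flow).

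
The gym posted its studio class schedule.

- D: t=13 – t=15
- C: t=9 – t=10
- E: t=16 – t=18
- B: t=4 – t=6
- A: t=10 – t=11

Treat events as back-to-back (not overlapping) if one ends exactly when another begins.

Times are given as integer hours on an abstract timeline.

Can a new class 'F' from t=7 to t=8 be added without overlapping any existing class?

B: ends t=6 at or before F starts t=7 → clear.
C: starts t=9 at or after F ends t=8 → clear.
A: starts t=10 at or after F ends t=8 → clear.
D: starts t=13 at or after F ends t=8 → clear.
E: starts t=16 at or after F ends t=8 → clear.

Yes — the slot is free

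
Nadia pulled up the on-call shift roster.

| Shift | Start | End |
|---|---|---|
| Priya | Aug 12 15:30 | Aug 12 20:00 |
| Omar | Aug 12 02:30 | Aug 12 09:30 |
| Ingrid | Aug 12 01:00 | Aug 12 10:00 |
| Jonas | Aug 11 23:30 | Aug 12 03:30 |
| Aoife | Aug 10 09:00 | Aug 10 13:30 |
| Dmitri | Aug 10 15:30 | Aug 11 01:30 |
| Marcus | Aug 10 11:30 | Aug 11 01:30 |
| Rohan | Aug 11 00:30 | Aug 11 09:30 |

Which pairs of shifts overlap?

Two intervals overlap when each starts before the other ends.
Sorted by start: Aoife, Marcus, Dmitri, Rohan, Jonas, Ingrid, Omar, Priya.
Marcus starts before Aoife ends → Aoife and Marcus overlap.
Dmitri starts after Aoife ends, so Aoife has no further overlaps.
Dmitri starts before Marcus ends → Marcus and Dmitri overlap.
Rohan starts before Marcus ends → Marcus and Rohan overlap.
Jonas starts after Marcus ends, so Marcus has no further overlaps.
Rohan starts before Dmitri ends → Dmitri and Rohan overlap.
Jonas starts after Dmitri ends, so Dmitri has no further overlaps.
Jonas starts after Rohan ends, so Rohan has no further overlaps.
Ingrid starts before Jonas ends → Jonas and Ingrid overlap.
Omar starts before Jonas ends → Jonas and Omar overlap.
Priya starts after Jonas ends.
Omar starts before Ingrid ends → Ingrid and Omar overlap.
Priya starts after Ingrid ends.
Priya starts after Omar ends.

Aoife & Marcus, Dmitri & Marcus, Dmitri & Rohan, Ingrid & Jonas, Ingrid & Omar, Jonas & Omar, Marcus & Rohan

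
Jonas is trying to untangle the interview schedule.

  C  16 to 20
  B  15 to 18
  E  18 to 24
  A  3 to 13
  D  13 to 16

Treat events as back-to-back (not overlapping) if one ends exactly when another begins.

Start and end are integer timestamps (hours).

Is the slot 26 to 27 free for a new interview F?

Yes — the slot is free

A: ends 13 at or before F starts 26 → clear.
D: ends 16 at or before F starts 26 → clear.
B: ends 18 at or before F starts 26 → clear.
C: ends 20 at or before F starts 26 → clear.
E: ends 24 at or before F starts 26 → clear.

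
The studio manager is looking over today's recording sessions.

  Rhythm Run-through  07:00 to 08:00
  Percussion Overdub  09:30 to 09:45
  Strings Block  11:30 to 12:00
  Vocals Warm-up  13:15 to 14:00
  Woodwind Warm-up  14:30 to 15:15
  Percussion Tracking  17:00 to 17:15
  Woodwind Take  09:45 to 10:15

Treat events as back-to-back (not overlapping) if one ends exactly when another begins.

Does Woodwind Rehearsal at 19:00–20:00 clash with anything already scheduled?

No — it doesn't clash with anything

Rhythm Run-through: ends 08:00 at or before Woodwind Rehearsal starts 19:00 → clear.
Percussion Overdub: ends 09:45 at or before Woodwind Rehearsal starts 19:00 → clear.
Woodwind Take: ends 10:15 at or before Woodwind Rehearsal starts 19:00 → clear.
Strings Block: ends 12:00 at or before Woodwind Rehearsal starts 19:00 → clear.
Vocals Warm-up: ends 14:00 at or before Woodwind Rehearsal starts 19:00 → clear.
Woodwind Warm-up: ends 15:15 at or before Woodwind Rehearsal starts 19:00 → clear.
Percussion Tracking: ends 17:15 at or before Woodwind Rehearsal starts 19:00 → clear.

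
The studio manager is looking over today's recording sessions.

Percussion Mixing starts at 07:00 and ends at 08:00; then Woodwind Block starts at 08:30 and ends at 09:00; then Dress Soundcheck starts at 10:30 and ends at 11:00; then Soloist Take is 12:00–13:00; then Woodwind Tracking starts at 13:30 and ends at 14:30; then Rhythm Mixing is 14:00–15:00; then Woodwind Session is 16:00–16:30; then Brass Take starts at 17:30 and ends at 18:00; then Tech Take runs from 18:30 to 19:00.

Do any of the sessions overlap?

Sorted by start: Percussion Mixing, Woodwind Block, Dress Soundcheck, Soloist Take, Woodwind Tracking, Rhythm Mixing, Woodwind Session, Brass Take, Tech Take.
Woodwind Block starts after Percussion Mixing ends — done with Percussion Mixing.
Dress Soundcheck starts after Woodwind Block ends — done with Woodwind Block.
Soloist Take starts after Dress Soundcheck ends — done with Dress Soundcheck.
Woodwind Tracking starts after Soloist Take ends — done with Soloist Take.
Rhythm Mixing starts before Woodwind Tracking ends → Woodwind Tracking and Rhythm Mixing overlap.
That's a conflict, so the schedule is not conflict-free.

Yes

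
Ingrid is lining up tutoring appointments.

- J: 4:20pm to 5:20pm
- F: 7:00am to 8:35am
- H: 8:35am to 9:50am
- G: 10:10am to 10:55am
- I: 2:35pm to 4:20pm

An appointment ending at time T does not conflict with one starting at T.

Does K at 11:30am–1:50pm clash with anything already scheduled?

F: ends 8:35am at or before K starts 11:30am → clear.
H: ends 9:50am at or before K starts 11:30am → clear.
G: ends 10:55am at or before K starts 11:30am → clear.
I: starts 2:35pm at or after K ends 1:50pm → clear.
J: starts 4:20pm at or after K ends 1:50pm → clear.

No — it doesn't clash with anything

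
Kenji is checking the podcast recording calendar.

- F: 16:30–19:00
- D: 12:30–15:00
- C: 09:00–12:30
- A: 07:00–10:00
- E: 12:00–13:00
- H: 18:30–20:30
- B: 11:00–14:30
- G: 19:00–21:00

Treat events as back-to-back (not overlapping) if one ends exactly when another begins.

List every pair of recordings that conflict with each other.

A & C, B & C, B & D, B & E, C & E, D & E, F & H, G & H

Sorted by start: A, C, B, E, D, F, H, G.
C starts before A ends → A and C overlap.
B starts after A ends, so nothing later overlaps A either.
B starts before C ends → C and B overlap.
E starts before C ends → C and E overlap.
D starts exactly when C ends (back-to-back, no overlap), so nothing later overlaps C either.
E starts before B ends → B and E overlap.
D starts before B ends → B and D overlap.
F starts after B ends, so nothing later overlaps B either.
D starts before E ends → E and D overlap.
F starts after E ends, so nothing later overlaps E either.
F starts after D ends, so nothing later overlaps D either.
H starts before F ends → F and H overlap.
G starts exactly when F ends (back-to-back, no overlap).
G starts before H ends → H and G overlap.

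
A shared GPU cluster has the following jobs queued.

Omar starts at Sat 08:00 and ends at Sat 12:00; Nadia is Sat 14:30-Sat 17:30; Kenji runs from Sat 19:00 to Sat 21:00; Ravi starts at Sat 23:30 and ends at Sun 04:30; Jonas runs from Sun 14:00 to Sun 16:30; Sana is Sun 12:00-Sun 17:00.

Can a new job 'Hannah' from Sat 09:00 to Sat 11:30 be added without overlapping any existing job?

Omar: starts Sat 08:00 before Hannah ends Sat 11:30, and ends Sat 12:00 after Hannah starts Sat 09:00 → overlap.
Nadia: starts Sat 14:30 at or after Hannah ends Sat 11:30 → clear.
Kenji: starts Sat 19:00 at or after Hannah ends Sat 11:30 → clear.
Ravi: starts Sat 23:30 at or after Hannah ends Sat 11:30 → clear.
Sana: starts Sun 12:00 at or after Hannah ends Sat 11:30 → clear.
Jonas: starts Sun 14:00 at or after Hannah ends Sat 11:30 → clear.
Hannah overlaps Omar.

No — it overlaps Omar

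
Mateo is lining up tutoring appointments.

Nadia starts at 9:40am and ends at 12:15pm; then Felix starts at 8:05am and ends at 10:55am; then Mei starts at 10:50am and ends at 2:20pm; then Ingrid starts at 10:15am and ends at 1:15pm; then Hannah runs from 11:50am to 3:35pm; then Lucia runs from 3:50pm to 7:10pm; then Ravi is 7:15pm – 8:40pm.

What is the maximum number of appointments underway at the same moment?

4

Sort all start/end points and keep a running count:
8:05am start Felix → 1
9:40am start Nadia → 2
10:15am start Ingrid → 3
10:50am start Mei → 4
10:55am end Felix → 3
11:50am start Hannah → 4
12:15pm end Nadia → 3
1:15pm end Ingrid → 2
2:20pm end Mei → 1
3:35pm end Hannah → 0
3:50pm start Lucia → 1
7:10pm end Lucia → 0
7:15pm start Ravi → 1
8:40pm end Ravi → 0
Peak is 4, at 10:50am (Felix, Ingrid, Mei, Nadia).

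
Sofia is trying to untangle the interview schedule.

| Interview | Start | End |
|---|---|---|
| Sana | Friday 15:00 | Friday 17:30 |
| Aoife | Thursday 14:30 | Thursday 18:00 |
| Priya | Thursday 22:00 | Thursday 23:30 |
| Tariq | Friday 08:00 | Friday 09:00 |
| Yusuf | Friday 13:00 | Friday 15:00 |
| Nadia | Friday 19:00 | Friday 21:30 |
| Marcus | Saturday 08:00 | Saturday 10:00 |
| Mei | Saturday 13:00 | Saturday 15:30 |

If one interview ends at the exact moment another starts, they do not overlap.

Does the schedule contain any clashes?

No

Sorted by start: Aoife, Priya, Tariq, Yusuf, Sana, Nadia, Marcus, Mei.
Priya starts after Aoife ends; Aoife is clear from here.
Tariq starts after Priya ends; Priya is clear from here.
Yusuf starts after Tariq ends; Tariq is clear from here.
Sana starts exactly when Yusuf ends (back-to-back, no overlap); Yusuf is clear from here.
Nadia starts after Sana ends; Sana is clear from here.
Marcus starts after Nadia ends; Nadia is clear from here.
Mei starts after Marcus ends.
Every pair is clear; the schedule has no overlaps.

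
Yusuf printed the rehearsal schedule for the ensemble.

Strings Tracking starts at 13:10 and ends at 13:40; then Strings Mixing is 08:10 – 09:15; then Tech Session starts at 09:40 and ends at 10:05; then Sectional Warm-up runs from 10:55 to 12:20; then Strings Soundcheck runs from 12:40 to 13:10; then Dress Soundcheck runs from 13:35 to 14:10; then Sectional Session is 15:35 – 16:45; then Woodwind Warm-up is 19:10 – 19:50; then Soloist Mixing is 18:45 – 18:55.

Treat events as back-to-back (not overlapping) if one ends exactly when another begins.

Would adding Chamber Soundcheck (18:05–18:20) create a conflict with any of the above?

No — it doesn't clash with anything

Strings Mixing: ends 09:15 at or before Chamber Soundcheck starts 18:05 → clear.
Tech Session: ends 10:05 at or before Chamber Soundcheck starts 18:05 → clear.
Sectional Warm-up: ends 12:20 at or before Chamber Soundcheck starts 18:05 → clear.
Strings Soundcheck: ends 13:10 at or before Chamber Soundcheck starts 18:05 → clear.
Strings Tracking: ends 13:40 at or before Chamber Soundcheck starts 18:05 → clear.
Dress Soundcheck: ends 14:10 at or before Chamber Soundcheck starts 18:05 → clear.
Sectional Session: ends 16:45 at or before Chamber Soundcheck starts 18:05 → clear.
Soloist Mixing: starts 18:45 at or after Chamber Soundcheck ends 18:20 → clear.
Woodwind Warm-up: starts 19:10 at or after Chamber Soundcheck ends 18:20 → clear.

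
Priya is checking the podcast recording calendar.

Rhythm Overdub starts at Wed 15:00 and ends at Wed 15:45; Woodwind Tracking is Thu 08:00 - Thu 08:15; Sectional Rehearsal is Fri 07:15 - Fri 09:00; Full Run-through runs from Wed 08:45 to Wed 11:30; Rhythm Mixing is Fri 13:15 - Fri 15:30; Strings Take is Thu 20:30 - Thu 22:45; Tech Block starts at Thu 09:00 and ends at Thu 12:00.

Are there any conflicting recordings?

Sorted by start: Full Run-through, Rhythm Overdub, Woodwind Tracking, Tech Block, Strings Take, Sectional Rehearsal, Rhythm Mixing.
Rhythm Overdub starts after Full Run-through ends; Full Run-through is clear from here.
Woodwind Tracking starts after Rhythm Overdub ends; Rhythm Overdub is clear from here.
Tech Block starts after Woodwind Tracking ends; Woodwind Tracking is clear from here.
Strings Take starts after Tech Block ends; Tech Block is clear from here.
Sectional Rehearsal starts after Strings Take ends; Strings Take is clear from here.
Rhythm Mixing starts after Sectional Rehearsal ends.
Every pair is clear; the schedule has no overlaps.

No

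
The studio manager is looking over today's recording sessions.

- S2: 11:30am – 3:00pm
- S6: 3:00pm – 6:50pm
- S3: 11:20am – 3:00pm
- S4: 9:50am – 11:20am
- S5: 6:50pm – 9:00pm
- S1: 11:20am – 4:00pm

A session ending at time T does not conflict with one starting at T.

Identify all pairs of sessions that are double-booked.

Sorted by start: S4, S1, S3, S2, S6, S5.
S1 starts exactly when S4 ends (back-to-back, no overlap), so S4 has no further overlaps.
S3 starts before S1 ends → S1 and S3 overlap.
S2 starts before S1 ends → S1 and S2 overlap.
S6 starts before S1 ends → S1 and S6 overlap.
S5 starts after S1 ends.
S2 starts before S3 ends → S3 and S2 overlap.
S6 starts exactly when S3 ends (back-to-back, no overlap), so S3 has no further overlaps.
S6 starts exactly when S2 ends (back-to-back, no overlap), so S2 has no further overlaps.
S5 starts exactly when S6 ends (back-to-back, no overlap).

S1 & S2, S1 & S3, S1 & S6, S2 & S3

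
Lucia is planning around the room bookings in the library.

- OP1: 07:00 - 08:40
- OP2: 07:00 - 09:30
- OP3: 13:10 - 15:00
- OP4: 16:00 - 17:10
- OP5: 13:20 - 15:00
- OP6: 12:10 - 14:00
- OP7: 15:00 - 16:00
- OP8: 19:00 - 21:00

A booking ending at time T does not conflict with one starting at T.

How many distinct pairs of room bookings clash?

Two intervals overlap when each starts before the other ends.
Sorted by start: OP1, OP2, OP6, OP3, OP5, OP7, OP4, OP8.
OP2 starts before OP1 ends → OP1 and OP2 overlap.
OP6 starts after OP1 ends — done with OP1.
OP6 starts after OP2 ends — done with OP2.
OP3 starts before OP6 ends → OP6 and OP3 overlap.
OP5 starts before OP6 ends → OP6 and OP5 overlap.
OP7 starts after OP6 ends — done with OP6.
OP5 starts before OP3 ends → OP3 and OP5 overlap.
OP7 starts exactly when OP3 ends (back-to-back, no overlap) — done with OP3.
OP7 starts exactly when OP5 ends (back-to-back, no overlap) — done with OP5.
OP4 starts exactly when OP7 ends (back-to-back, no overlap) — done with OP7.
OP8 starts after OP4 ends.
Overlapping pairs: OP1 & OP2, OP3 & OP5, OP3 & OP6, OP5 & OP6 — 4 in total.

4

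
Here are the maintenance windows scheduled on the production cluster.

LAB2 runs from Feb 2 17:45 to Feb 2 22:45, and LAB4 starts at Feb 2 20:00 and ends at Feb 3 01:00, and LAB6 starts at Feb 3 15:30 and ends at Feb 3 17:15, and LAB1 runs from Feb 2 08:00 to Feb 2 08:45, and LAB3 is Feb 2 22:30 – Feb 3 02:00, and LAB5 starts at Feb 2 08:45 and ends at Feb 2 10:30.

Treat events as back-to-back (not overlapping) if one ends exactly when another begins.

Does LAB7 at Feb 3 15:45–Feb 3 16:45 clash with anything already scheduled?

Yes — it overlaps LAB6

LAB1: ends Feb 2 08:45 at or before LAB7 starts Feb 3 15:45 → clear.
LAB5: ends Feb 2 10:30 at or before LAB7 starts Feb 3 15:45 → clear.
LAB2: ends Feb 2 22:45 at or before LAB7 starts Feb 3 15:45 → clear.
LAB4: ends Feb 3 01:00 at or before LAB7 starts Feb 3 15:45 → clear.
LAB3: ends Feb 3 02:00 at or before LAB7 starts Feb 3 15:45 → clear.
LAB6: starts Feb 3 15:30 before LAB7 ends Feb 3 16:45, and ends Feb 3 17:15 after LAB7 starts Feb 3 15:45 → overlap.
LAB7 overlaps LAB6.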